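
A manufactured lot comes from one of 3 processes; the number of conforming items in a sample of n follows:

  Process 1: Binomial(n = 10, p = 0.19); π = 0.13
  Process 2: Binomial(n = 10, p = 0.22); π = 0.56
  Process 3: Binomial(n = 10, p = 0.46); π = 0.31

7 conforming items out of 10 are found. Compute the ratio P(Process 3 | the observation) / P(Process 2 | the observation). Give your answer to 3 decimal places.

32.094

Only the two components matter; the odds are (w_i f_i(x)) / (w_j f_j(x)).
Binomial probabilities:
  f_1 = 0.000570048
  f_2 = 0.00142044
  f_3 = 0.0823507
Posterior odds = (w_3·f_3) / (w_2·f_2) = (0.31·0.0823507) / (0.56·0.00142044) = 0.0255287 / 0.000795448 ≈ 32.094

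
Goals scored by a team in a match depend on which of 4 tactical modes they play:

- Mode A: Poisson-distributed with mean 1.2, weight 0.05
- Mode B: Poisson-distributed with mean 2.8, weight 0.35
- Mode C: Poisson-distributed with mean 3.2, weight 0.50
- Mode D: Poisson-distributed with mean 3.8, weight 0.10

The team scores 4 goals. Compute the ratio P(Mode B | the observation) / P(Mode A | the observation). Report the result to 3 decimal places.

41.892

Posterior odds = (π_i f_i(x)) / (π_j f_j(x)); the normalising sum cancels.
Evaluate each component's likelihood at the observed value:
  f_A = 0.0260232
  f_B = 0.155739
  f_C = 0.178093
  f_D = 0.194359
Odds = (0.35/0.05) × (0.155739/0.0260232) = 7 × 5.98461 ≈ 41.892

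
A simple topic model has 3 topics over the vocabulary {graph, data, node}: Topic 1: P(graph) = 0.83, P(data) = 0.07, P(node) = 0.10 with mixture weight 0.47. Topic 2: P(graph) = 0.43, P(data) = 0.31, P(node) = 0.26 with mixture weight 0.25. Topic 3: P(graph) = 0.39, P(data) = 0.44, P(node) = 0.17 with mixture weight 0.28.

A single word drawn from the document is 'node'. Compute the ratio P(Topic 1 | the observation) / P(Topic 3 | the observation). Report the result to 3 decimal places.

Since P(k|x) ∝ w_k f_k(x), the posterior odds are w_i f_i(x) / (w_j f_j(x)).
Component likelihoods at x = 'node':
  L_1 = P(node | comp) = 0.10
  L_2 = P(node | comp) = 0.26
  L_3 = P(node | comp) = 0.17
0.047 / 0.0476 ≈ 0.987

0.987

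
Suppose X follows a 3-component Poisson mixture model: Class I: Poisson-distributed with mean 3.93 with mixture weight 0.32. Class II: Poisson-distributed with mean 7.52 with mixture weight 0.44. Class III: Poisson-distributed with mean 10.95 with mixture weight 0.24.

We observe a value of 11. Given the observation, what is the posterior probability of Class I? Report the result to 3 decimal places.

Posterior ∝ prior × likelihood, so P(k | x) ∝ P(Z=k) f_k(x); normalise over all components.
Evaluate each component's likelihood at the observed value:
  p_I = e^(−3.93)·3.93^11/11! = 0.00169975
  p_II = e^(−7.52)·7.52^11/11! = 0.0590672
  p_III = e^(−10.95)·10.95^11/11! = 0.119364
Multiply by the mixture weights:
  P(Z=I)·p_I = 0.32 × 0.00169975 = 0.00054392
  P(Z=II)·p_II = 0.44 × 0.0590672 = 0.0259895
  P(Z=III)·p_III = 0.24 × 0.119364 = 0.0286475
Marginal: 0.00054392 + 0.0259895 + 0.0286475 = 0.0551809
So the posterior for Class I is 0.00054392 / 0.0551809 ≈ 0.010.

0.010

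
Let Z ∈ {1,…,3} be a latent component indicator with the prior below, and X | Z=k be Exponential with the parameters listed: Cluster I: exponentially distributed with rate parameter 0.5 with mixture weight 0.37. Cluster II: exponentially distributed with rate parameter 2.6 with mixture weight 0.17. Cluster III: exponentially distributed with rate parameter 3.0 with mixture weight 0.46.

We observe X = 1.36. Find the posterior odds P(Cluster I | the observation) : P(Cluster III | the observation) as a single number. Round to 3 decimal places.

Posterior odds = (π_i f_i(x)) / (π_j f_j(x)); the normalising sum cancels.
Component likelihoods at x = 1.36:
  p_I = 0.5·e^(−0.5·1.36) = 0.5·e^(−0.6800) = 0.253308
  p_II = 2.6·e^(−2.6·1.36) = 2.6·e^(−3.5360) = 0.075737
  p_III = 3.0·e^(−3.0·1.36) = 3.0·e^(−4.0800) = 0.0507224
Odds = (0.37/0.46) × (0.253308/0.0507224) = 0.804348 × 4.99402 ≈ 4.017

4.017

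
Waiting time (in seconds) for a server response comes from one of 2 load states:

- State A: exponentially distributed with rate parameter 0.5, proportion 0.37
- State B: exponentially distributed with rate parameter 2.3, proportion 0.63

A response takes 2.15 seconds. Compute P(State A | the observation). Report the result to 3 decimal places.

By Bayes' theorem, P(k | x) = π_k f_k(x) / Σ_j π_j f_j(x).
Component likelihoods at x = 2.15 seconds:
  p_A = 0.5·e^(−0.5·2.15) = 0.5·e^(−1.0750) = 0.170649
  p_B = 2.3·e^(−2.3·2.15) = 2.3·e^(−4.9450) = 0.0163735
Prior × likelihood for each component:
  π_A·p_A = 0.37 × 0.170649 = 0.0631401
  π_B·p_B = 0.63 × 0.0163735 = 0.0103153
Sum: 0.0631401 + 0.0103153 = 0.0734554
So the posterior for State A is 0.0631401 / 0.0734554 ≈ 0.860.

0.860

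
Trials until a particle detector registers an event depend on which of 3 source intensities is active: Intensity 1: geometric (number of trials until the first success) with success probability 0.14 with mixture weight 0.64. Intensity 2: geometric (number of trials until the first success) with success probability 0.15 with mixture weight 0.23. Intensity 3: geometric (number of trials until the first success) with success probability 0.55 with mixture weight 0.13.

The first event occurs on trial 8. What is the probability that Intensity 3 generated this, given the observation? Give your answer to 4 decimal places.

0.0063

The responsibility of component k is P(Z=k) f_k(x) divided by Σ_j P(Z=j) f_j(x).
Geometric probabilities:
  f_1 = 0.0487099
  f_2 = 0.0480866
  f_3 = 0.00205518
Prior × likelihood for each component:
  P(Z=1)·f_1 = 0.64 × 0.0487099 = 0.0311743
  P(Z=2)·f_2 = 0.23 × 0.0480866 = 0.0110599
  P(Z=3)·f_3 = 0.13 × 0.00205518 = 0.000267174
Denominator: 0.0311743 + 0.0110599 + 0.000267174 = 0.0425014
P(Intensity 3 | x) = 0.000267174 / 0.0425014 ≈ 0.0063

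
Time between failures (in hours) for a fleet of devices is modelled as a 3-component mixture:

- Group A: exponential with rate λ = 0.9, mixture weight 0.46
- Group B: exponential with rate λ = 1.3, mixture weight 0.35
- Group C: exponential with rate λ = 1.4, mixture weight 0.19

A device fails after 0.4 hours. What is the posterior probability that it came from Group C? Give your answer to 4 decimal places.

P(component k | x) = P(Z=k)·f_k(x) / marginal(x), where marginal(x) = Σ_j P(Z=j)·f_j(x).
Exponential densities:
  f_A = 0.627909
  f_B = 0.772877
  f_C = 0.799693
Unnormalised posteriors:
  P(Z=A)·f_A = 0.46 × 0.627909 = 0.288838
  P(Z=B)·f_B = 0.35 × 0.772877 = 0.270507
  P(Z=C)·f_C = 0.19 × 0.799693 = 0.151942
Normaliser: 0.288838 + 0.270507 + 0.151942 = 0.711286
P(Group C | data) = 0.151942 / 0.711286 ≈ 0.2136

0.2136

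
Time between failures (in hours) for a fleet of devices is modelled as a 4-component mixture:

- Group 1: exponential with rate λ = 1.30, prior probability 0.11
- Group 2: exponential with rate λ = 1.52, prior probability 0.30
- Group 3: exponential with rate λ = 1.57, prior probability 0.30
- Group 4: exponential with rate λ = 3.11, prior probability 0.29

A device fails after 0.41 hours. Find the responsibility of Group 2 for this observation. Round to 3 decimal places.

0.295

Apply Bayes' rule: the posterior for each component is proportional to its prior times its likelihood at x.
Component likelihoods at x = 0.41 hours:
  L_1 = 1.30·e^(−1.30·0.41) = 1.30·e^(−0.5330) = 0.762894
  L_2 = 1.52·e^(−1.52·0.41) = 1.52·e^(−0.6232) = 0.815063
  L_3 = 1.57·e^(−1.57·0.41) = 1.57·e^(−0.6437) = 0.824792
  L_4 = 3.11·e^(−3.11·0.41) = 3.11·e^(−1.2751) = 0.868943
Weight by the priors:
  π_1·L_1 = 0.11 × 0.762894 = 0.0839184
  π_2·L_2 = 0.30 × 0.815063 = 0.244519
  π_3·L_3 = 0.30 × 0.824792 = 0.247438
  π_4·L_4 = 0.29 × 0.868943 = 0.251994
Sum: 0.0839184 + 0.244519 + 0.247438 + 0.251994 = 0.827868
So the posterior for Group 2 is 0.244519 / 0.827868 ≈ 0.295.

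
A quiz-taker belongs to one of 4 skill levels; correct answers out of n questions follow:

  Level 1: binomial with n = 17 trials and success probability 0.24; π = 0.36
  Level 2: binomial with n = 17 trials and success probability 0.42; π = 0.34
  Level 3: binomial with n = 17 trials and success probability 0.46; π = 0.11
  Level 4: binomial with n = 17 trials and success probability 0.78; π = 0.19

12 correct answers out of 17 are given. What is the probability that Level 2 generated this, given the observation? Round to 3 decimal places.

0.110

By Bayes' theorem, P(k | x) = π_k f_k(x) / Σ_j π_j f_j(x).
Evaluate each component's likelihood at the observed value:
  f_1 = C(17,12)·0.24^12·0.76^5 = 6188·3.65203e-08·0.253553 = 5.72998e-05
  f_2 = C(17,12)·0.42^12·0.58^5 = 6188·3.01295e-05·0.0656357 = 0.0122372
  f_3 = C(17,12)·0.46^12·0.54^5 = 6188·8.97623e-05·0.0459165 = 0.0255043
  f_4 = C(17,12)·0.78^12·0.22^5 = 6188·0.0507149·0.000515363 = 0.161733
Multiply by the mixture weights:
  π_1·f_1 = 0.36 × 5.72998e-05 = 2.06279e-05
  π_2·f_2 = 0.34 × 0.0122372 = 0.00416065
  π_3·f_3 = 0.11 × 0.0255043 = 0.00280547
  π_4·f_4 = 0.19 × 0.161733 = 0.0307293
Evidence: 2.06279e-05 + 0.00416065 + 0.00280547 + 0.0307293 = 0.037716
P(Level 2 | 12 correct answers out of 17) = 0.00416065 / 0.037716 ≈ 0.110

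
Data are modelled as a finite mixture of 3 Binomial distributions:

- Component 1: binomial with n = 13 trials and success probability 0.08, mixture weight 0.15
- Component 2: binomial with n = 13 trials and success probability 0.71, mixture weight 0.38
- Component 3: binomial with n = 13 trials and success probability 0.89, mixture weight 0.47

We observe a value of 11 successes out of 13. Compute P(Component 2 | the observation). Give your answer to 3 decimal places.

The responsibility of component k is π_k f_k(x) divided by Σ_j π_j f_j(x).
Binomial probabilities:
  p_1 = C(13,11)·0.08^11·0.92^2 = 78·8.58993e-13·0.8464 = 5.67101e-11
  p_2 = C(13,11)·0.71^11·0.29^2 = 78·0.0231122·0.0841 = 0.151612
  p_3 = C(13,11)·0.89^11·0.11^2 = 78·0.277517·0.0121 = 0.261921
Unnormalised posteriors:
  π_1·p_1 = 0.15 × 5.67101e-11 = 8.50651e-12
  π_2·p_2 = 0.38 × 0.151612 = 0.0576124
  π_3·p_3 = 0.47 × 0.261921 = 0.123103
Normaliser: 8.50651e-12 + 0.0576124 + 0.123103 = 0.180715
Responsibility of Component 2: 0.0576124 / 0.180715 ≈ 0.319

0.319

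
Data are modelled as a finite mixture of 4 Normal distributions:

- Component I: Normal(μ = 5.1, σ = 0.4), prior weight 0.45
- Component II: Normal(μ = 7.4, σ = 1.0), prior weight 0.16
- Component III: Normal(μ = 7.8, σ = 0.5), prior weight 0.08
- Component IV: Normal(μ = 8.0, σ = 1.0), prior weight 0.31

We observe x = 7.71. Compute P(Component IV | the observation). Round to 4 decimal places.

0.4896

Apply Bayes' rule: the posterior for each component is proportional to its prior times its likelihood at x.
Component likelihoods at x = 7.71:
  p_I = (1/(0.4·√(2π)))·exp(−(7.71−5.1)²/(2·0.4²)) = 0.997356·exp(-21.28781) = 5.67114e-10
  p_II = (1/(1.0·√(2π)))·exp(−(7.71−7.4)²/(2·1.0²)) = 0.398942·exp(-0.04805) = 0.380226
  p_III = (1/(0.5·√(2π)))·exp(−(7.71−7.8)²/(2·0.5²)) = 0.797885·exp(-0.01620) = 0.785063
  p_IV = (1/(1.0·√(2π)))·exp(−(7.71−8.0)²/(2·1.0²)) = 0.398942·exp(-0.04205) = 0.382515
Prior × likelihood for each component:
  π_I·p_I = 0.45 × 5.67114e-10 = 2.55201e-10
  π_II·p_II = 0.16 × 0.380226 = 0.0608362
  π_III·p_III = 0.08 × 0.785063 = 0.062805
  π_IV·p_IV = 0.31 × 0.382515 = 0.11858
Sum: 2.55201e-10 + 0.0608362 + 0.062805 + 0.11858 = 0.242221
So the posterior for Component IV is 0.11858 / 0.242221 ≈ 0.4896.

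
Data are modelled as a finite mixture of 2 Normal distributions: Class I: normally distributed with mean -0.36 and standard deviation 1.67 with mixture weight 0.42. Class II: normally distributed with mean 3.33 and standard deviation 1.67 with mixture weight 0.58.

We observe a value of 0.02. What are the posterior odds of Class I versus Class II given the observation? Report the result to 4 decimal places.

The posterior odds equal the prior odds times the likelihood ratio: (π_i/π_j)·(f_i(x)/f_j(x)).
Evaluate each component's likelihood at the observed value:
  L_I = (1/(1.67·√(2π)))·exp(−(0.02−-0.36)²/(2·1.67²)) = 0.238888·exp(-0.02589) = 0.232783
  L_II = (1/(1.67·√(2π)))·exp(−(0.02−3.33)²/(2·1.67²)) = 0.238888·exp(-1.96423) = 0.0335072
Odds = (0.42/0.58) × (0.232783/0.0335072) = 0.724138 × 6.94724 ≈ 5.0308

5.0308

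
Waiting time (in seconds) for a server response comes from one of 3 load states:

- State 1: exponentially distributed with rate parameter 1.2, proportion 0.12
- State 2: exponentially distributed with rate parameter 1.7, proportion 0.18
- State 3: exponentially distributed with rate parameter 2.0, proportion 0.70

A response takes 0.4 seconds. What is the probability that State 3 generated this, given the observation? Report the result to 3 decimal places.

Apply Bayes' rule: the posterior for each component is proportional to its prior times its likelihood at x.
Exponential densities:
  f_1 = 1.2·e^(−1.2·0.4) = 1.2·e^(−0.4800) = 0.74254
  f_2 = 1.7·e^(−1.7·0.4) = 1.7·e^(−0.6800) = 0.861249
  f_3 = 2.0·e^(−2.0·0.4) = 2.0·e^(−0.8000) = 0.898658
Prior × likelihood for each component:
  π_1·f_1 = 0.12 × 0.74254 = 0.0891048
  π_2·f_2 = 0.18 × 0.861249 = 0.155025
  π_3·f_3 = 0.70 × 0.898658 = 0.629061
Denominator: 0.0891048 + 0.155025 + 0.629061 = 0.87319
So the posterior for State 3 is 0.629061 / 0.87319 ≈ 0.720.

0.720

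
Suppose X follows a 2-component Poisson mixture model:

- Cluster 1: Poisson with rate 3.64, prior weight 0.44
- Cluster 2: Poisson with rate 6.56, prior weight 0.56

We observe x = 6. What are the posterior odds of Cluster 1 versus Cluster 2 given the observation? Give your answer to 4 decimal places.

0.4252

Only the two components matter; the odds are (π_i f_i(x)) / (π_j f_j(x)).
Poisson probabilities:
  p_1 = e^(−3.64)·3.64^6/6! = 0.0848094
  p_2 = e^(−6.56)·6.56^6/6! = 0.156718
Posterior odds = (π_1·p_1) / (π_2·p_2) = (0.44·0.0848094) / (0.56·0.156718) = 0.0373161 / 0.0877621 ≈ 0.4252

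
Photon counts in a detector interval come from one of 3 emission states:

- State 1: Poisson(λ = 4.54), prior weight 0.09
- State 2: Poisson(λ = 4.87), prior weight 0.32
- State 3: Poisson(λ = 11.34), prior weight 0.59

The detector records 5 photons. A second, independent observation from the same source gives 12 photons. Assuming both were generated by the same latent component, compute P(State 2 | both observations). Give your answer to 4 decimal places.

0.1128

P(component k | x) = π_k·f_k(x) / marginal(x), where marginal(x) = Σ_j π_j·f_j(x).
Since both observations come from the same component, the likelihood for component k is f_k(x₁)·f_k(x₂).
  p_1 = [0.171554] × [0.00170858] = 0.000293115
  p_2 = [0.175166] × [0.00285099] = 0.000499397
  p_3 = [0.0185774] × [0.112233] = 0.00208499
Weight by the priors:
  π_1·p_1 = 0.09 × 0.000293115 = 2.63803e-05
  π_2·p_2 = 0.32 × 0.000499397 = 0.000159807
  π_3·p_3 = 0.59 × 0.00208499 = 0.00123015
Normaliser: 2.63803e-05 + 0.000159807 + 0.00123015 = 0.00141633
P(State 2 | x₁,x₂) ≈ 0.1128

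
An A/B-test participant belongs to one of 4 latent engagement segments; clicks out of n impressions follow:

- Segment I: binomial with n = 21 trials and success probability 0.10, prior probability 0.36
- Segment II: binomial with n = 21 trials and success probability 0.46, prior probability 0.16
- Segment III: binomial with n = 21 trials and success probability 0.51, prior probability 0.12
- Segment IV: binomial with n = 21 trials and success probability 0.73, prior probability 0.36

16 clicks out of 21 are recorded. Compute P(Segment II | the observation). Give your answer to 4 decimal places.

P(component k | x) = P(Z=k)·f_k(x) / marginal(x), where marginal(x) = Σ_j P(Z=j)·f_j(x).
Component likelihoods at x = 16 clicks out of 21:
  p_I = C(21,16)·0.10^16·0.90^5 = 20349·1e-16·0.59049 = 1.20159e-12
  p_II = C(21,16)·0.46^16·0.54^5 = 20349·4.01907e-06·0.0459165 = 0.00375524
  p_III = C(21,16)·0.51^16·0.49^5 = 20349·2.0947e-05·0.0282475 = 0.0120405
  p_IV = C(21,16)·0.73^16·0.27^5 = 20349·0.00650378·0.00143489 = 0.189901
Weight by the priors:
  P(Z=I)·p_I = 0.36 × 1.20159e-12 = 4.32572e-13
  P(Z=II)·p_II = 0.16 × 0.00375524 = 0.000600838
  P(Z=III)·p_III = 0.12 × 0.0120405 = 0.00144487
  P(Z=IV)·p_IV = 0.36 × 0.189901 = 0.0683644
Evidence: 4.32572e-13 + 0.000600838 + 0.00144487 + 0.0683644 = 0.0704101
So the posterior for Segment II is 0.000600838 / 0.0704101 ≈ 0.0085.

0.0085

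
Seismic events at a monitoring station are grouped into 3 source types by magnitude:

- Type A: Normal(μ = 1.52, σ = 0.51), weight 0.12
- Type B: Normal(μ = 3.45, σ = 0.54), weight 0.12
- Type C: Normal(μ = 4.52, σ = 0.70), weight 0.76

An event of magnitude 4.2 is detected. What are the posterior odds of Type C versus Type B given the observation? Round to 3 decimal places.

Since P(k|x) ∝ w_k f_k(x), the posterior odds are w_i f_i(x) / (w_j f_j(x)).
Evaluate each component's likelihood at the observed value:
  f_A = 7.88928e-07
  f_B = 0.281603
  f_C = 0.513373
Odds = (0.76/0.12) × (0.513373/0.281603) = 6.33333 × 1.82304 ≈ 11.546

11.546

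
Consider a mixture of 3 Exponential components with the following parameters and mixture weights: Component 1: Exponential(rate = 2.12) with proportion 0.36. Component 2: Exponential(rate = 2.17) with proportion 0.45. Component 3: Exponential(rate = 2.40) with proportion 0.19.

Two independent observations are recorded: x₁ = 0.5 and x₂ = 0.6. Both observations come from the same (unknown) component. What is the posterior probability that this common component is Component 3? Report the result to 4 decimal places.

Apply Bayes' rule: the posterior for each component is proportional to its prior times its likelihood at x.
Since both observations come from the same component, the likelihood for component k is f_k(x₁)·f_k(x₂).
  p_1 = [0.734486] × [0.594174] = 0.436412
  p_2 = [0.733247] × [0.590212] = 0.432771
  p_3 = [0.722866] × [0.568627] = 0.411041
Multiply by the mixture weights:
  π_1·p_1 = 0.36 × 0.436412 = 0.157108
  π_2·p_2 = 0.45 × 0.432771 = 0.194747
  π_3·p_3 = 0.19 × 0.411041 = 0.0780978
Denominator: 0.157108 + 0.194747 + 0.0780978 = 0.429953
So the posterior for Component 3 is 0.0780978 / 0.429953 ≈ 0.1816.

0.1816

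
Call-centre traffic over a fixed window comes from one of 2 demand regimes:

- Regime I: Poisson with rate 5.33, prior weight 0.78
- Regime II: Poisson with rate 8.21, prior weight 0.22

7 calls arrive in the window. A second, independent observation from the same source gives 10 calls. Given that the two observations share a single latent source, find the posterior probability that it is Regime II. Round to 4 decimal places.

0.5789

Apply Bayes' rule: the posterior for each component is proportional to its prior times its likelihood at x.
Since both observations come from the same component, the likelihood for component k is f_k(x₁)·f_k(x₂).
  L_I = [e^(−5.33)·5.33^7/7! = 0.117455] × [0.0247013] = 0.00290128
  L_II = [e^(−8.21)·8.21^7/7! = 0.135648] × [0.104258] = 0.0141425
Prior × likelihood for each component:
  w_I·L_I = 0.78 × 0.00290128 = 0.002263
  w_II·L_II = 0.22 × 0.0141425 = 0.00311134
Normaliser: 0.002263 + 0.00311134 = 0.00537434
P(Regime II | x) ≈ 0.5789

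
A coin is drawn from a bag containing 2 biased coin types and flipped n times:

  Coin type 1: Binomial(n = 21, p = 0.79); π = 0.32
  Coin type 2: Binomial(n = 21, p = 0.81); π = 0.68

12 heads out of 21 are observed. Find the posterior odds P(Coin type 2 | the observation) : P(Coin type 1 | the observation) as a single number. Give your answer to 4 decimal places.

1.1654

Only the two components matter; the odds are (w_i f_i(x)) / (w_j f_j(x)).
Evaluate each component's likelihood at the observed value:
  f_1 = 0.0137957
  f_2 = 0.00756566
0.00514465 / 0.00441461 ≈ 1.1654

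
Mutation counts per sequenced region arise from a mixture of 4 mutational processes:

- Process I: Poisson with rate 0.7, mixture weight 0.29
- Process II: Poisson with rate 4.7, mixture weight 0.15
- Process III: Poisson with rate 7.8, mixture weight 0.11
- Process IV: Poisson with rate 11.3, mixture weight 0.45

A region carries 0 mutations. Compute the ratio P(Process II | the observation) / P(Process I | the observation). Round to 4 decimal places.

Since P(k|x) ∝ w_k f_k(x), the posterior odds are w_i f_i(x) / (w_j f_j(x)).
Component likelihoods at x = 0 mutations:
  p_I = e^(−0.7)·0.7^0/0! = 0.496585
  p_II = e^(−4.7)·4.7^0/0! = 0.00909528
  p_III = e^(−7.8)·7.8^0/0! = 0.000409735
  p_IV = e^(−11.3)·11.3^0/0! = 1.23729e-05
Posterior odds = (w_II·p_II) / (w_I·p_I) = (0.15·0.00909528) / (0.29·0.496585) = 0.00136429 / 0.14401 ≈ 0.0095

0.0095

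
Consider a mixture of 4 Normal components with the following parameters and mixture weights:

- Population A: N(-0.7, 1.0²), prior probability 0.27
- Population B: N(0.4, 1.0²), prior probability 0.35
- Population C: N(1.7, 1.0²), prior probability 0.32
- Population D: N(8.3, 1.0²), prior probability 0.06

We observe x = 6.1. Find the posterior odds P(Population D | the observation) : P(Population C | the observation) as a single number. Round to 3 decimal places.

266.673

Only the two components matter; the odds are (π_i f_i(x)) / (π_j f_j(x)).
Normal densities:
  p_A = (1/(1.0·√(2π)))·exp(−(6.1−-0.7)²/(2·1.0²)) = 0.398942·exp(-23.12000) = 3.63096e-11
  p_B = (1/(1.0·√(2π)))·exp(−(6.1−0.4)²/(2·1.0²)) = 0.398942·exp(-16.24500) = 3.51396e-08
  p_C = (1/(1.0·√(2π)))·exp(−(6.1−1.7)²/(2·1.0²)) = 0.398942·exp(-9.68000) = 2.49425e-05
  p_D = (1/(1.0·√(2π)))·exp(−(6.1−8.3)²/(2·1.0²)) = 0.398942·exp(-2.42000) = 0.0354746
Posterior odds = (π_D·p_D) / (π_C·p_C) = (0.06·0.0354746) / (0.32·2.49425e-05) = 0.00212848 / 7.98159e-06 ≈ 266.673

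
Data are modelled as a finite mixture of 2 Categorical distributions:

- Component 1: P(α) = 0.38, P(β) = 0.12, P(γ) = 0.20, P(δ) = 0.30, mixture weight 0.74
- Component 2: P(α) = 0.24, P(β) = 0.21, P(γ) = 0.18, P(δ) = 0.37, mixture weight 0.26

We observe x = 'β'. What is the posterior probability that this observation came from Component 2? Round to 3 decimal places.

0.381

Apply Bayes' rule: the posterior for each component is proportional to its prior times its likelihood at x.
Categorical probabilities:
  p_1 = 0.12
  p_2 = 0.21
Prior × likelihood for each component:
  π_1·p_1 = 0.74 × 0.12 = 0.0888
  π_2·p_2 = 0.26 × 0.21 = 0.0546
Denominator: 0.0888 + 0.0546 = 0.1434
P(Component 2 | the observation) ≈ 0.381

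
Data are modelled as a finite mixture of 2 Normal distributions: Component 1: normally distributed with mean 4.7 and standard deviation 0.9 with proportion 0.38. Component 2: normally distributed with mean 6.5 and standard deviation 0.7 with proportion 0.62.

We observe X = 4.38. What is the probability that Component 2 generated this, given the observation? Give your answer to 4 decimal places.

0.0223

By Bayes' theorem, P(k | x) = P(Z=k) f_k(x) / Σ_j P(Z=j) f_j(x).
Component likelihoods at x = 4.38:
  p_1 = (1/(0.9·√(2π)))·exp(−(4.38−4.7)²/(2·0.9²)) = 0.443269·exp(-0.06321) = 0.416117
  p_2 = (1/(0.7·√(2π)))·exp(−(4.38−6.5)²/(2·0.7²)) = 0.569918·exp(-4.58612) = 0.00580877
Weight by the priors:
  P(Z=1)·p_1 = 0.38 × 0.416117 = 0.158125
  P(Z=2)·p_2 = 0.62 × 0.00580877 = 0.00360144
Evidence: 0.158125 + 0.00360144 = 0.161726
P(Component 2 | data) = 0.00360144 / 0.161726 ≈ 0.0223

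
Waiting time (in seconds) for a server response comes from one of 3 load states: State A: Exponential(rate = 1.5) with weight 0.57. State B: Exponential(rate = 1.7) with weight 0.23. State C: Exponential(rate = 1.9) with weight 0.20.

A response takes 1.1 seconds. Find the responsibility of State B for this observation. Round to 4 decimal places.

0.2220

By Bayes' theorem, P(k | x) = w_k f_k(x) / Σ_j w_j f_j(x).
Exponential densities:
  f_A = 1.5·e^(−1.5·1.1) = 1.5·e^(−1.6500) = 0.288075
  f_B = 1.7·e^(−1.7·1.1) = 1.7·e^(−1.8700) = 0.26201
  f_C = 1.9·e^(−1.9·1.1) = 1.9·e^(−2.0900) = 0.235006
Unnormalised posteriors:
  w_A·f_A = 0.57 × 0.288075 = 0.164203
  w_B·f_B = 0.23 × 0.26201 = 0.0602624
  w_C·f_C = 0.20 × 0.235006 = 0.0470011
Sum: 0.164203 + 0.0602624 + 0.0470011 = 0.271466
Responsibility of State B: 0.0602624 / 0.271466 ≈ 0.2220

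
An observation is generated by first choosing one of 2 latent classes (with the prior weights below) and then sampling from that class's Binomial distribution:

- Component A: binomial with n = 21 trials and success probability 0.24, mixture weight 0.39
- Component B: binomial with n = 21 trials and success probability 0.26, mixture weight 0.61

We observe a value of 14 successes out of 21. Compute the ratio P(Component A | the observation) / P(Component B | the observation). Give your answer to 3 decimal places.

The posterior odds equal the prior odds times the likelihood ratio: (π_i/π_j)·(f_i(x)/f_j(x)).
Evaluate each component's likelihood at the observed value:
  L_A = C(21,14)·0.24^14·0.76^7 = 116280·2.10357e-09·0.146452 = 3.58226e-05
  L_B = C(21,14)·0.26^14·0.74^7 = 116280·6.451e-09·0.121513 = 9.11494e-05
1.39708e-05 / 5.56011e-05 ≈ 0.251

0.251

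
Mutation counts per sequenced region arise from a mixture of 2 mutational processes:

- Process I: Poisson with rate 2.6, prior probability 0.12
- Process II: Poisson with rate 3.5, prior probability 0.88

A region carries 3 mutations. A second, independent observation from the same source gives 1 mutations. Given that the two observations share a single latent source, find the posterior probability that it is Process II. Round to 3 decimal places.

By Bayes' theorem, P(k | x) = π_k f_k(x) / Σ_j π_j f_j(x).
Since both observations come from the same component, the likelihood for component k is f_k(x₁)·f_k(x₂).
  p_I = [e^(−2.6)·2.6^3/3! = 0.217572] × [0.193111] = 0.0420156
  p_II = [e^(−3.5)·3.5^3/3! = 0.215785] × [0.105691] = 0.0228065
Weight by the priors:
  π_I·p_I = 0.12 × 0.0420156 = 0.00504188
  π_II·p_II = 0.88 × 0.0228065 = 0.0200698
Normaliser: 0.00504188 + 0.0200698 = 0.0251116
P(Process II | x₁, x₂) ≈ 0.799

0.799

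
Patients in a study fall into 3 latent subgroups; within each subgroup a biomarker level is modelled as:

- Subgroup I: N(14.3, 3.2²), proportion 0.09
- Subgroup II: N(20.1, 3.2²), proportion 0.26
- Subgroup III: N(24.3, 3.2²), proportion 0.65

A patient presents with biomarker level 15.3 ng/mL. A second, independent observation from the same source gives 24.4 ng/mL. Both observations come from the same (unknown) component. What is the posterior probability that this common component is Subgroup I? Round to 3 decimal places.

0.012

Posterior ∝ prior × likelihood, so P(k | x) ∝ π_k f_k(x); normalise over all components.
Since both observations come from the same component, the likelihood for component k is f_k(x₁)·f_k(x₂).
  p_I = [0.118728] × [0.000856166] = 0.000101651
  p_II = [0.0404742] × [0.0505435] = 0.00204571
  p_III = [0.00238831] × [0.124609] = 0.000297605
Unnormalised posteriors:
  π_I·p_I = 0.09 × 0.000101651 = 9.1486e-06
  π_II·p_II = 0.26 × 0.00204571 = 0.000531884
  π_III·p_III = 0.65 × 0.000297605 = 0.000193443
Sum: 9.1486e-06 + 0.000531884 + 0.000193443 = 0.000734476
So the posterior for Subgroup I is 9.1486e-06 / 0.000734476 ≈ 0.012.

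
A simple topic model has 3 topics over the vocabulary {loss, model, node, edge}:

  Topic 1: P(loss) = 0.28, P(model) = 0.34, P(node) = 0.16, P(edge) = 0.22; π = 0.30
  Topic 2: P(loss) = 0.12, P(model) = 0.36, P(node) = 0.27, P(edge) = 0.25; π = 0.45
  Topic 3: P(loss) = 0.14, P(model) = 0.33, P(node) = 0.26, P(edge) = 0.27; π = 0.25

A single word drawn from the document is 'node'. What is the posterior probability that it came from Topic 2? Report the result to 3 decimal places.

Posterior ∝ prior × likelihood, so P(k | x) ∝ w_k f_k(x); normalise over all components.
Evaluate each component's likelihood at the observed value:
  p_1 = P(node | comp) = 0.16
  p_2 = P(node | comp) = 0.27
  p_3 = P(node | comp) = 0.26
Prior × likelihood for each component:
  w_1·p_1 = 0.30 × 0.16 = 0.048
  w_2·p_2 = 0.45 × 0.27 = 0.1215
  w_3·p_3 = 0.25 × 0.26 = 0.065
Normaliser: 0.048 + 0.1215 + 0.065 = 0.2345
P(Topic 2 | x) = 0.1215 / 0.2345 ≈ 0.518

0.518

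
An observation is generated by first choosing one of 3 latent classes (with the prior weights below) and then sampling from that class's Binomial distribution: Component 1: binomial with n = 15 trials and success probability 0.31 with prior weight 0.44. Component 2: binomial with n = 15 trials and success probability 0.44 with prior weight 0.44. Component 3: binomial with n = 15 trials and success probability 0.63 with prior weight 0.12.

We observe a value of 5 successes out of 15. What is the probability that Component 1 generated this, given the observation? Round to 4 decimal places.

The responsibility of component k is π_k f_k(x) divided by Σ_j π_j f_j(x).
Binomial probabilities:
  L_1 = 0.210307
  L_2 = 0.15021
  L_3 = 0.014331
Weight by the priors:
  π_1·L_1 = 0.44 × 0.210307 = 0.0925353
  π_2·L_2 = 0.44 × 0.15021 = 0.0660924
  π_3·L_3 = 0.12 × 0.014331 = 0.00171972
Marginal: 0.0925353 + 0.0660924 + 0.00171972 = 0.160347
Responsibility of Component 1: 0.0925353 / 0.160347 ≈ 0.5771

0.5771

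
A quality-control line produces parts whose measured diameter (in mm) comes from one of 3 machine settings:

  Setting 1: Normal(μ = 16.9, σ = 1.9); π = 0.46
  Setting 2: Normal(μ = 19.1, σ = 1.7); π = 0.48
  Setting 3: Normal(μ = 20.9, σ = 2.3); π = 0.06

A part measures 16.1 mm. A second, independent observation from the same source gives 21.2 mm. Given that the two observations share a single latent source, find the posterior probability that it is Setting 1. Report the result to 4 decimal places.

0.3386

Apply Bayes' rule: the posterior for each component is proportional to its prior times its likelihood at x.
Since both observations come from the same component, the likelihood for component k is f_k(x₁)·f_k(x₂).
  L_1 = [0.192158] × [0.0162164] = 0.00311611
  L_2 = [0.0494566] × [0.109422] = 0.00541164
  L_3 = [0.0196527] × [0.171984] = 0.00337995
Weight by the priors:
  π_1·L_1 = 0.46 × 0.00311611 = 0.00143341
  π_2·L_2 = 0.48 × 0.00541164 = 0.00259759
  π_3·L_3 = 0.06 × 0.00337995 = 0.000202797
Evidence: 0.00143341 + 0.00259759 + 0.000202797 = 0.0042338
P(Setting 1 | x₁, x₂) = 0.00143341 / 0.0042338 ≈ 0.3386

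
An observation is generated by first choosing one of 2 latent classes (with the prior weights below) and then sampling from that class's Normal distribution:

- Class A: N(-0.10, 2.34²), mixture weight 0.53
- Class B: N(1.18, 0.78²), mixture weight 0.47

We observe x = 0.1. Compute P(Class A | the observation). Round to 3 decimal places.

0.494

Posterior ∝ prior × likelihood, so P(k | x) ∝ P(Z=k) f_k(x); normalise over all components.
Component likelihoods at x = 0.1:
  L_A = 0.169867
  L_B = 0.196114
Unnormalised posteriors:
  P(Z=A)·L_A = 0.53 × 0.169867 = 0.0900293
  P(Z=B)·L_B = 0.47 × 0.196114 = 0.0921738
Marginal: 0.0900293 + 0.0921738 = 0.182203
P(Class A | data) = 0.0900293 / 0.182203 ≈ 0.494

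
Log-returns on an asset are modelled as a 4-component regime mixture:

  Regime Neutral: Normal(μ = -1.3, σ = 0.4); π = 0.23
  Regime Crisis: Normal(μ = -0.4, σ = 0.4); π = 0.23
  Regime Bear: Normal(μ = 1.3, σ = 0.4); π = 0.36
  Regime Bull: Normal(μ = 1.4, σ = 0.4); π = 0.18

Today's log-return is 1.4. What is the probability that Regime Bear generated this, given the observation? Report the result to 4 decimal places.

P(component k | x) = π_k·f_k(x) / marginal(x), where marginal(x) = Σ_j π_j·f_j(x).
Normal densities:
  p_Neutral = 1.27373e-10
  p_Crisis = 3.99594e-05
  p_Bear = 0.96667
  p_Bull = 0.997356
Unnormalised posteriors:
  π_Neutral·p_Neutral = 0.23 × 1.27373e-10 = 2.92959e-11
  π_Crisis·p_Crisis = 0.23 × 3.99594e-05 = 9.19065e-06
  π_Bear·p_Bear = 0.36 × 0.96667 = 0.348001
  π_Bull·p_Bull = 0.18 × 0.997356 = 0.179524
Denominator: 2.92959e-11 + 9.19065e-06 + 0.348001 + 0.179524 = 0.527535
P(Regime Bear | x) = 0.348001 / 0.527535 ≈ 0.6597

0.6597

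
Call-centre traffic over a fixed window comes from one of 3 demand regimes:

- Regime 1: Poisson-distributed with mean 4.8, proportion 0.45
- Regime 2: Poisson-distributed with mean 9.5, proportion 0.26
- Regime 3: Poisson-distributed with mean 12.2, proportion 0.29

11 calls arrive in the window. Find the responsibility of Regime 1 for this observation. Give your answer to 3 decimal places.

0.046

Apply Bayes' rule: the posterior for each component is proportional to its prior times its likelihood at x.
Poisson probabilities:
  L_1 = e^(−4.8)·4.8^11/11! = 0.00642517
  L_2 = e^(−9.5)·9.5^11/11! = 0.106661
  L_3 = e^(−12.2)·12.2^11/11! = 0.112308
Weight by the priors:
  π_1·L_1 = 0.45 × 0.00642517 = 0.00289132
  π_2·L_2 = 0.26 × 0.106661 = 0.0277319
  π_3·L_3 = 0.29 × 0.112308 = 0.0325692
Evidence: 0.00289132 + 0.0277319 + 0.0325692 = 0.0631925
Responsibility of Regime 1: 0.00289132 / 0.0631925 ≈ 0.046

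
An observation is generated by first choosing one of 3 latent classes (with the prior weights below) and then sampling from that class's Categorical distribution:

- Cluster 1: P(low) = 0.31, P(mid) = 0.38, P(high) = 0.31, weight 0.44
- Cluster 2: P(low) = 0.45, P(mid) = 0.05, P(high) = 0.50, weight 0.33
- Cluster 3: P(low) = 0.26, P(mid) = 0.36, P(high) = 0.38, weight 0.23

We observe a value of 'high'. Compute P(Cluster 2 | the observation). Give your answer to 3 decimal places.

P(component k | x) = w_k·f_k(x) / marginal(x), where marginal(x) = Σ_j w_j·f_j(x).
Categorical probabilities:
  f_1 = 0.31
  f_2 = 0.5
  f_3 = 0.38
Unnormalised posteriors:
  w_1·f_1 = 0.44 × 0.31 = 0.1364
  w_2·f_2 = 0.33 × 0.5 = 0.165
  w_3·f_3 = 0.23 × 0.38 = 0.0874
Marginal: 0.1364 + 0.165 + 0.0874 = 0.3888
So the posterior for Cluster 2 is 0.165 / 0.3888 ≈ 0.424.

0.424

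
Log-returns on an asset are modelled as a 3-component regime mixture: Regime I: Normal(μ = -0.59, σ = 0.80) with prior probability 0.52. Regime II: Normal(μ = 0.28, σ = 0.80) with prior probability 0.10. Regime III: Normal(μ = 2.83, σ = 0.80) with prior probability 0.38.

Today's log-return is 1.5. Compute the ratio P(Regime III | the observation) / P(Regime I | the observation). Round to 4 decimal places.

5.5676

Since P(k|x) ∝ w_k f_k(x), the posterior odds are w_i f_i(x) / (w_j f_j(x)).
Normal densities:
  p_I = 0.0164345
  p_II = 0.15589
  p_III = 0.125212
0.0475805 / 0.00854593 ≈ 5.5676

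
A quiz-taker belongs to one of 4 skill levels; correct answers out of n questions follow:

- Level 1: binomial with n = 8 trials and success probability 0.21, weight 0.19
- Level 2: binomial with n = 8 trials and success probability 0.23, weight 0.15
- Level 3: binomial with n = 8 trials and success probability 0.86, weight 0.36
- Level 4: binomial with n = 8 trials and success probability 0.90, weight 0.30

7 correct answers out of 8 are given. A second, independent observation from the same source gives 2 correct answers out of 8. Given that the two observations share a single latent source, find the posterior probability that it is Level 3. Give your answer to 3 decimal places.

P(component k | x) = w_k·f_k(x) / marginal(x), where marginal(x) = Σ_j w_j·f_j(x).
Since both observations come from the same component, the likelihood for component k is f_k(x₁)·f_k(x₂).
  L_1 = [C(8,7)·0.21^7·0.79^1 = 8·1.80109e-05·0.79 = 0.000113829] × [0.300164] = 3.41674e-05
  L_2 = [C(8,7)·0.23^7·0.77^1 = 8·3.40483e-05·0.77 = 0.000209737] × [0.308715] = 6.47491e-05
  L_3 = [C(8,7)·0.86^7·0.14^1 = 8·0.347928·0.14 = 0.389679] × [0.000155928] = 6.07618e-05
  L_4 = [C(8,7)·0.90^7·0.10^1 = 8·0.478297·0.1 = 0.382638] × [2.268e-05] = 8.67822e-06
Weight by the priors:
  w_1·L_1 = 0.19 × 3.41674e-05 = 6.4918e-06
  w_2·L_2 = 0.15 × 6.47491e-05 = 9.71236e-06
  w_3·L_3 = 0.36 × 6.07618e-05 = 2.18742e-05
  w_4·L_4 = 0.30 × 8.67822e-06 = 2.60347e-06
Sum: 6.4918e-06 + 9.71236e-06 + 2.18742e-05 + 2.60347e-06 = 4.06819e-05
Responsibility of Level 3: 2.18742e-05 / 4.06819e-05 ≈ 0.538

0.538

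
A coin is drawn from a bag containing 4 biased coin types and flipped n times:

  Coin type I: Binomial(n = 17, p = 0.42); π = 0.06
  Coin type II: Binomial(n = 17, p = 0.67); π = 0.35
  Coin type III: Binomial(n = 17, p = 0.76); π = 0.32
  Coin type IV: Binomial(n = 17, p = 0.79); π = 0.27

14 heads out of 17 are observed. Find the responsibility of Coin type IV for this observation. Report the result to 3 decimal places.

P(component k | x) = π_k·f_k(x) / marginal(x), where marginal(x) = Σ_j π_j·f_j(x).
Binomial probabilities:
  f_I = 0.000705152
  f_II = 0.0897631
  f_III = 0.20162
  f_IV = 0.232245
Multiply by the mixture weights:
  π_I·f_I = 0.06 × 0.000705152 = 4.23091e-05
  π_II·f_II = 0.35 × 0.0897631 = 0.0314171
  π_III·f_III = 0.32 × 0.20162 = 0.0645183
  π_IV·f_IV = 0.27 × 0.232245 = 0.0627061
Denominator: 4.23091e-05 + 0.0314171 + 0.0645183 + 0.0627061 = 0.158684
P(Coin type IV | x) = 0.0627061 / 0.158684 ≈ 0.395

0.395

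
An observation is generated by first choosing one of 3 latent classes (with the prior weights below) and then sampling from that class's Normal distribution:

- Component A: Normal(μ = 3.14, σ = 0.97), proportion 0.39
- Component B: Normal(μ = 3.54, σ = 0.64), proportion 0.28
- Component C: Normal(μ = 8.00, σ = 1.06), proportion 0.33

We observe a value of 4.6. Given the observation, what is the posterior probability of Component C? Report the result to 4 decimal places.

By Bayes' theorem, P(k | x) = P(Z=k) f_k(x) / Σ_j P(Z=j) f_j(x).
Component likelihoods at x = 4.6:
  L_A = 0.132493
  L_B = 0.158146
  L_C = 0.00219541
Prior × likelihood for each component:
  P(Z=A)·L_A = 0.39 × 0.132493 = 0.0516723
  P(Z=B)·L_B = 0.28 × 0.158146 = 0.044281
  P(Z=C)·L_C = 0.33 × 0.00219541 = 0.000724485
Marginal: 0.0516723 + 0.044281 + 0.000724485 = 0.0966778
P(Component C | data) ≈ 0.0075

0.0075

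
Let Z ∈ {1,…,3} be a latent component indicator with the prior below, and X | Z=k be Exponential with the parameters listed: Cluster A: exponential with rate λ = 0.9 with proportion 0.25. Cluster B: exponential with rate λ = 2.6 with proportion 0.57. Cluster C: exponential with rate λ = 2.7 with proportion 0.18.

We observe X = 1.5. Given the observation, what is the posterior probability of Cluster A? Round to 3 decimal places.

0.603

P(component k | x) = π_k·f_k(x) / marginal(x), where marginal(x) = Σ_j π_j·f_j(x).
Evaluate each component's likelihood at the observed value:
  f_A = 0.233316
  f_B = 0.052629
  f_C = 0.0470404
Unnormalised posteriors:
  π_A·f_A = 0.25 × 0.233316 = 0.0583291
  π_B·f_B = 0.57 × 0.052629 = 0.0299985
  π_C·f_C = 0.18 × 0.0470404 = 0.00846727
Sum: 0.0583291 + 0.0299985 + 0.00846727 = 0.0967948
P(Cluster A | x) ≈ 0.603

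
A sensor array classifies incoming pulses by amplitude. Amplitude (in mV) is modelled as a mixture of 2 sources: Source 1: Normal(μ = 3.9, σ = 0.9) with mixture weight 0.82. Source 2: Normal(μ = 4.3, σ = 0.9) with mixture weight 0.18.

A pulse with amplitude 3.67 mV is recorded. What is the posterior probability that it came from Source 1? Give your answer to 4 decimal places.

0.8492

Apply Bayes' rule: the posterior for each component is proportional to its prior times its likelihood at x.
Normal densities:
  L_1 = (1/(0.9·√(2π)))·exp(−(3.67−3.9)²/(2·0.9²)) = 0.443269·exp(-0.03265) = 0.429028
  L_2 = (1/(0.9·√(2π)))·exp(−(3.67−4.3)²/(2·0.9²)) = 0.443269·exp(-0.24500) = 0.346949
Unnormalised posteriors:
  π_1·L_1 = 0.82 × 0.429028 = 0.351803
  π_2·L_2 = 0.18 × 0.346949 = 0.0624508
Sum: 0.351803 + 0.0624508 = 0.414254
P(Source 1 | 3.67 mV) = 0.351803 / 0.414254 ≈ 0.8492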